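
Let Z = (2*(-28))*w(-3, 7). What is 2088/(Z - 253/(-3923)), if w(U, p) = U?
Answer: 8191224/659317 ≈ 12.424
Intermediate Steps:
Z = 168 (Z = (2*(-28))*(-3) = -56*(-3) = 168)
2088/(Z - 253/(-3923)) = 2088/(168 - 253/(-3923)) = 2088/(168 - 253*(-1/3923)) = 2088/(168 + 253/3923) = 2088/(659317/3923) = 2088*(3923/659317) = 8191224/659317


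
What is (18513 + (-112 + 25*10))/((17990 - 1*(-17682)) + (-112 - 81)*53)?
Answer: 6217/8481 ≈ 0.73305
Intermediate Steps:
(18513 + (-112 + 25*10))/((17990 - 1*(-17682)) + (-112 - 81)*53) = (18513 + (-112 + 250))/((17990 + 17682) - 193*53) = (18513 + 138)/(35672 - 10229) = 18651/25443 = 18651*(1/25443) = 6217/8481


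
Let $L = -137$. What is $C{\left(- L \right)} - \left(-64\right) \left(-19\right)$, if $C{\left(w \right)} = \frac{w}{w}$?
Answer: $-1215$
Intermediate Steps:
$C{\left(w \right)} = 1$
$C{\left(- L \right)} - \left(-64\right) \left(-19\right) = 1 - \left(-64\right) \left(-19\right) = 1 - 1216 = -1215$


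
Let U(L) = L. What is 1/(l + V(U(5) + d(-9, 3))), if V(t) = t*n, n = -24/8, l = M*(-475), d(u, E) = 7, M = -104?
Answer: 1/49364 ≈ 2.0258e-5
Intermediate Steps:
l = 49400 (l = -104*(-475) = 49400)
n = -3 (n = -24/8 = -3*1 = -3)
V(t) = -3*t (V(t) = t*(-3) = -3*t)
1/(l + V(U(5) + d(-9, 3))) = 1/(49400 - 3*(5 + 7)) = 1/(49400 - 3*12) = 1/(49400 - 36) = 1/49364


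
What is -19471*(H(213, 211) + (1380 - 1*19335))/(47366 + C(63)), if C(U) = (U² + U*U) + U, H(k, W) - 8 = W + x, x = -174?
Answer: 348725610/55367 ≈ 6298.4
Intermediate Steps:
H(k, W) = -166 + W (H(k, W) = 8 + (W - 174) = 8 + (-174 + W) = -166 + W)
C(U) = U + 2*U² (C(U) = (U² + U²) + U = 2*U² + U = U + 2*U²)
-19471*(H(213, 211) + (1380 - 1*19335))/(47366 + C(63)) = -19471*((-166 + 211) + (1380 - 1*19335))/(47366 + 63*(1 + 2*63)) = -19471*(45 + (1380 - 19335))/(47366 + 63*(1 + 126)) = -19471*(45 - 17955)/(47366 + 63*127) = -19471*(-17910/(47366 + 8001)) = -19471/(55367*(-1/17910)) = -19471/(-55367/17910) = -19471*(-17910/55367) = 348725610/55367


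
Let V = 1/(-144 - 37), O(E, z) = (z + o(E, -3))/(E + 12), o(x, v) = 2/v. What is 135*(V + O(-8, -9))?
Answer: -236745/724 ≈ -327.00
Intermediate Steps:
O(E, z) = (-⅔ + z)/(12 + E) (O(E, z) = (z + 2/(-3))/(E + 12) = (z + 2*(-⅓))/(12 + E) = (z - ⅔)/(12 + E) = (-⅔ + z)/(12 + E))
V = -1/181 (V = 1/(-181) = -1/181 ≈ -0.0055249)
135*(V + O(-8, -9)) = 135*(-1/181 + (-⅔ - 9)/(12 - 8)) = 135*(-1/181 - 29/3/4) = 135*(-1/181 + (¼)*(-29/3)) = 135*(-1/181 - 29/12) = 135*(-5261/2172) = -236745/724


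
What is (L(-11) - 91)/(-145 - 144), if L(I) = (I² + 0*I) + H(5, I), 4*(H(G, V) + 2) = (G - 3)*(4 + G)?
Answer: -65/578 ≈ -0.11246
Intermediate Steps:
H(G, V) = -2 + (-3 + G)*(4 + G)/4 (H(G, V) = -2 + ((G - 3)*(4 + G))/4 = -2 + ((-3 + G)*(4 + G))/4 = -2 + (-3 + G)*(4 + G)/4)
L(I) = 5/2 + I² (L(I) = (I² + 0*I) + (-5 + (¼)*5 + (¼)*5²) = (I² + 0) + (-5 + 5/4 + (¼)*25) = I² + (-5 + 5/4 + 25/4) = I² + 5/2 = 5/2 + I²)
(L(-11) - 91)/(-145 - 144) = ((5/2 + (-11)²) - 91)/(-145 - 144) = ((5/2 + 121) - 91)/(-289) = -(247/2 - 91)/289 = -1/289*65/2 = -65/578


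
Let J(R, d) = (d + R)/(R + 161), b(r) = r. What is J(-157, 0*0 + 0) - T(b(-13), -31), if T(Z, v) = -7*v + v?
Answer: -901/4 ≈ -225.25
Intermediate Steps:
J(R, d) = (R + d)/(161 + R)
T(Z, v) = -6*v
J(-157, 0*0 + 0) - T(b(-13), -31) = (-157 + (0*0 + 0))/(161 - 157) - (-6)*(-31) = (-157 + (0 + 0))/4 - 1*186 = (-157 + 0)/4 - 186 = (¼)*(-157) - 186 = -157/4 - 186 = -901/4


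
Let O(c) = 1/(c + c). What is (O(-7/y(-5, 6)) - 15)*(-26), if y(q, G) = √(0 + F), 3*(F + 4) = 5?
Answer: 390 + 13*I*√21/21 ≈ 390.0 + 2.8368*I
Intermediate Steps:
F = -7/3 (F = -4 + (⅓)*5 = -4 + 5/3 = -7/3 ≈ -2.3333)
y(q, G) = I*√21/3 (y(q, G) = √(0 - 7/3) = √(-7/3) = I*√21/3)
O(c) = 1/(2*c)
(O(-7/y(-5, 6)) - 15)*(-26) = (1/(2*((-7*(-I*√21/7)))) - 15)*(-26) = (1/(2*((-(-1)*I*√21))) - 15)*(-26) = (1/(2*((I*√21))) - 15)*(-26) = ((-I*√21/21)/2 - 15)*(-26) = (-I*√21/42 - 15)*(-26) = (-15 - I*√21/42)*(-26) = 390 + 13*I*√21/21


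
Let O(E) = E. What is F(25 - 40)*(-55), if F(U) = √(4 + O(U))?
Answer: -55*I*√11 ≈ -182.41*I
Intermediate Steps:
F(U) = √(4 + U)
F(25 - 40)*(-55) = √(4 + (25 - 40))*(-55) = √(4 - 15)*(-55) = √(-11)*(-55) = (I*√11)*(-55) = -55*I*√11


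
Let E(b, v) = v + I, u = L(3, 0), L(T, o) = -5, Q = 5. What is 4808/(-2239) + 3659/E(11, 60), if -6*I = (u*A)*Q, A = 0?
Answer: 7904021/134340 ≈ 58.836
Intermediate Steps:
u = -5
I = 0 (I = -(-5*0)*5/6 = -0*5 = -⅙*0 = 0)
E(b, v) = v (E(b, v) = v + 0 = v)
4808/(-2239) + 3659/E(11, 60) = 4808/(-2239) + 3659/60 = 4808*(-1/2239) + 3659*(1/60) = -4808/2239 + 3659/60 = 7904021/134340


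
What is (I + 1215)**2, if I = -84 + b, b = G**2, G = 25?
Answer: 3083536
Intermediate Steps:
b = 625 (b = 25**2 = 625)
I = 541 (I = -84 + 625 = 541)
(I + 1215)**2 = (541 + 1215)**2 = 1756**2 = 3083536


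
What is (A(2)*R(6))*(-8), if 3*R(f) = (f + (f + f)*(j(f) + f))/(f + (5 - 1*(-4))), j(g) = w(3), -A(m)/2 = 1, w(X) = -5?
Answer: 32/5 ≈ 6.4000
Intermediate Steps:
A(m) = -2 (A(m) = -2*1 = -2)
j(g) = -5
R(f) = (f + 2*f*(-5 + f))/(3*(9 + f)) (R(f) = ((f + (f + f)*(-5 + f))/(f + (5 - 1*(-4))))/3 = ((f + (2*f)*(-5 + f))/(f + (5 + 4)))/3 = ((f + 2*f*(-5 + f))/(f + 9))/3 = ((f + 2*f*(-5 + f))/(9 + f))/3 = (f + 2*f*(-5 + f))/(3*(9 + f)))
(A(2)*R(6))*(-8) = -2*6*(-9 + 2*6)/(3*(9 + 6))*(-8) = -2*6*(-9 + 12)/(3*15)*(-8) = -2*6*3/(3*15)*(-8) = -2*⅖*(-8) = -⅘*(-8) = 32/5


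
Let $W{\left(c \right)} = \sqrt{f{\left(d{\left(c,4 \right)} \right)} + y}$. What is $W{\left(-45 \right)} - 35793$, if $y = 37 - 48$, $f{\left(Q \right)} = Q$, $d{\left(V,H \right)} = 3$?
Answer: $-35793 + 2 i \sqrt{2} \approx -35793.0 + 2.8284 i$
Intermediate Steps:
$y = -11$
$W{\left(c \right)} = 2 i \sqrt{2}$ ($W{\left(c \right)} = \sqrt{3 - 11} = \sqrt{-8} = 2 i \sqrt{2}$)
$W{\left(-45 \right)} - 35793 = 2 i \sqrt{2} - 35793 = -35793 + 2 i \sqrt{2}$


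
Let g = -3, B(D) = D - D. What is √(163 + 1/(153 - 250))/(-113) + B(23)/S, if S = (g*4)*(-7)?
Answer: -√1533570/10961 ≈ -0.11298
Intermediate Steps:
B(D) = 0
S = 84 (S = -3*4*(-7) = -12*(-7) = 84)
√(163 + 1/(153 - 250))/(-113) + B(23)/S = √(163 + 1/(153 - 250))/(-113) + 0/84 = √(163 + 1/(-97))*(-1/113) + 0*(1/84) = √(163 - 1/97)*(-1/113) + 0 = √(15810/97)*(-1/113) + 0 = (√1533570/97)*(-1/113) + 0 = -√1533570/10961 + 0 = -√1533570/10961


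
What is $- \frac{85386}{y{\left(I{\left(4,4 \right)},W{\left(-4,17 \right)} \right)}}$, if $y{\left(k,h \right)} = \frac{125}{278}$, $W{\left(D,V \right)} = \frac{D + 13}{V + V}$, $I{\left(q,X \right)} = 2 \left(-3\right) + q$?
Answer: $- \frac{23737308}{125} \approx -1.899 \cdot 10^{5}$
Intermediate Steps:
$I{\left(q,X \right)} = -6 + q$
$W{\left(D,V \right)} = \frac{13 + D}{2 V}$
$y{\left(k,h \right)} = \frac{125}{278}$ ($y{\left(k,h \right)} = 125 \cdot \frac{1}{278} = \frac{125}{278}$)
$- \frac{85386}{y{\left(I{\left(4,4 \right)},W{\left(-4,17 \right)} \right)}} = - \frac{85386}{\frac{125}{278}} = \left(-85386\right) \frac{278}{125} = - \frac{23737308}{125}$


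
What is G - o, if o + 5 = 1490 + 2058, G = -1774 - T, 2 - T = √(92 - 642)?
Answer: -5319 + 5*I*√22 ≈ -5319.0 + 23.452*I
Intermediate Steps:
T = 2 - 5*I*√22 (T = 2 - √(92 - 642) = 2 - √(-550) = 2 - 5*I*√22 ≈ 2.0 - 23.452*I)
G = -1776 + 5*I*√22 (G = -1774 - (2 - 5*I*√22) = -1774 + (-2 + 5*I*√22) = -1776 + 5*I*√22 ≈ -1776.0 + 23.452*I)
o = 3543 (o = -5 + (1490 + 2058) = -5 + 3548 = 3543)
G - o = (-1776 + 5*I*√22) - 1*3543 = (-1776 + 5*I*√22) - 3543 = -5319 + 5*I*√22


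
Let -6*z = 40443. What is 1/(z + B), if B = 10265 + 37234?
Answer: 2/81517 ≈ 2.4535e-5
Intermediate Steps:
z = -13481/2 (z = -⅙*40443 = -13481/2 ≈ -6740.5)
B = 47499
1/(z + B) = 1/(-13481/2 + 47499) = 1/(81517/2) = 2/81517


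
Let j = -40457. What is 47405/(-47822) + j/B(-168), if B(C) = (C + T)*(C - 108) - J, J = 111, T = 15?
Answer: -3931291039/2014119174 ≈ -1.9519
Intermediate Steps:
B(C) = -111 + (-108 + C)*(15 + C) (B(C) = (C + 15)*(C - 108) - 1*111 = (15 + C)*(-108 + C) - 111 = (-108 + C)*(15 + C) - 111 = -111 + (-108 + C)*(15 + C))
47405/(-47822) + j/B(-168) = 47405/(-47822) - 40457/(-1731 + (-168)**2 - 93*(-168)) = 47405*(-1/47822) - 40457/(-1731 + 28224 + 15624) = -47405/47822 - 40457/42117 = -3931291039/2014119174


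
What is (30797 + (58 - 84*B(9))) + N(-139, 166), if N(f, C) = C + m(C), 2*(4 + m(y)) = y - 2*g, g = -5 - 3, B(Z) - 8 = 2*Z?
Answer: 28924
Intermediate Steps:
B(Z) = 8 + 2*Z
g = -8
m(y) = 4 + y/2 (m(y) = -4 + (y - 2*(-8))/2 = -4 + (y + 16)/2 = -4 + (16 + y)/2 = -4 + (8 + y/2) = 4 + y/2)
N(f, C) = 4 + 3*C/2 (N(f, C) = C + (4 + C/2) = 4 + 3*C/2)
(30797 + (58 - 84*B(9))) + N(-139, 166) = (30797 + (58 - 84*(8 + 2*9))) + (4 + (3/2)*166) = (30797 + (58 - 84*(8 + 18))) + (4 + 249) = (30797 + (58 - 84*26)) + 253 = (30797 + (58 - 2184)) + 253 = (30797 - 2126) + 253 = 28671 + 253 = 28924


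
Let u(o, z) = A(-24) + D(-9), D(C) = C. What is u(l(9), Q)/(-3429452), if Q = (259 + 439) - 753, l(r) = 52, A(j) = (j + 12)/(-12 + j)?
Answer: 1/395706 ≈ 2.5271e-6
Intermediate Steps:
A(j) = (12 + j)/(-12 + j)
Q = -55 (Q = 698 - 753 = -55)
u(o, z) = -26/3 (u(o, z) = (12 - 24)/(-12 - 24) - 9 = -12/(-36) - 9 = -1/36*(-12) - 9 = ⅓ - 9 = -26/3)
u(l(9), Q)/(-3429452) = -26/3/(-3429452) = -26/3*(-1/3429452) = 1/395706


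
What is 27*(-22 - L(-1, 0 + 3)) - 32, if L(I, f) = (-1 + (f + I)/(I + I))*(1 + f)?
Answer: -410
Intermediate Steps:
L(I, f) = (1 + f)*(-1 + (I + f)/(2*I)) (L(I, f) = (-1 + (I + f)/((2*I)))*(1 + f) = (-1 + (I + f)*(1/(2*I)))*(1 + f) = (-1 + (I + f)/(2*I))*(1 + f) = (1 + f)*(-1 + (I + f)/(2*I)))
27*(-22 - L(-1, 0 + 3)) - 32 = 27*(-22 - ((0 + 3) + (0 + 3)² - 1*(-1) - 1*(-1)*(0 + 3))/(2*(-1))) - 32 = 27*(-22 - (-1)*(3 + 3² + 1 - 1*(-1)*3)/2) - 32 = 27*(-22 - (-1)*(3 + 9 + 1 + 3)/2) - 32 = 27*(-22 - (-1)*16/2) - 32 = 27*(-22 - 1*(-8)) - 32 = 27*(-22 + 8) - 32 = 27*(-14) - 32 = -378 - 32 = -410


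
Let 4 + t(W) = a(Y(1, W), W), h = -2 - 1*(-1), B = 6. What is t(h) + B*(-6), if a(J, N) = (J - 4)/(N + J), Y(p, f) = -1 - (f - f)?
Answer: -75/2 ≈ -37.500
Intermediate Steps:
Y(p, f) = -1 (Y(p, f) = -1 - 1*0 = -1 + 0 = -1)
a(J, N) = (-4 + J)/(J + N)
h = -1 (h = -2 + 1 = -1)
t(W) = -4 - 5/(-1 + W) (t(W) = -4 + (-4 - 1)/(-1 + W) = -4 - 5/(-1 + W))
t(h) + B*(-6) = (-1 - 4*(-1))/(-1 - 1) + 6*(-6) = (-1 + 4)/(-2) - 36 = -1/2*3 - 36 = -3/2 - 36 = -75/2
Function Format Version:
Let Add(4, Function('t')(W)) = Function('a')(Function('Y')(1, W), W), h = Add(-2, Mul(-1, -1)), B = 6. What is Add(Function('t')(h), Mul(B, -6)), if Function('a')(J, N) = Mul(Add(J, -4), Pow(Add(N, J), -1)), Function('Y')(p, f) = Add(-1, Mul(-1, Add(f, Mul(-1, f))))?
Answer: Rational(-75, 2) ≈ -37.500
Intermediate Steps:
Function('Y')(p, f) = -1 (Function('Y')(p, f) = Add(-1, Mul(-1, 0)) = Add(-1, 0) = -1)
Function('a')(J, N) = Mul(Pow(Add(J, N), -1), Add(-4, J)) (Function('a')(J, N) = Mul(Add(-4, J), Pow(Add(J, N), -1)) = Mul(Pow(Add(J, N), -1), Add(-4, J)))
h = -1 (h = Add(-2, 1) = -1)
Function('t')(W) = Add(-4, Mul(-5, Pow(Add(-1, W), -1))) (Function('t')(W) = Add(-4, Mul(Pow(Add(-1, W), -1), Add(-4, -1))) = Add(-4, Mul(Pow(Add(-1, W), -1), -5)) = Add(-4, Mul(-5, Pow(Add(-1, W), -1))))
Add(Function('t')(h), Mul(B, -6)) = Add(Mul(Pow(Add(-1, -1), -1), Add(-1, Mul(-4, -1))), Mul(6, -6)) = Add(Mul(Pow(-2, -1), Add(-1, 4)), -36) = Add(Mul(Rational(-1, 2), 3), -36) = Add(Rational(-3, 2), -36) = Rational(-75, 2)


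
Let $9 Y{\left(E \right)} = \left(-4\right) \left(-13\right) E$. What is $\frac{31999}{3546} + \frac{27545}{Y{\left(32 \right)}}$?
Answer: $\frac{466158733}{2950272} \approx 158.01$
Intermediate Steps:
$Y{\left(E \right)} = \frac{52 E}{9}$ ($Y{\left(E \right)} = \frac{\left(-4\right) \left(-13\right) E}{9} = \frac{52 E}{9}$)
$\frac{31999}{3546} + \frac{27545}{Y{\left(32 \right)}} = \frac{31999}{3546} + \frac{27545}{\frac{52}{9} \cdot 32} = 31999 \cdot \frac{1}{3546} + \frac{27545}{\frac{1664}{9}} = \frac{31999}{3546} + 27545 \cdot \frac{9}{1664} = \frac{31999}{3546} + \frac{247905}{1664} = \frac{466158733}{2950272}$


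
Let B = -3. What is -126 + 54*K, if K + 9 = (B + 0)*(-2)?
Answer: -288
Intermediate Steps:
K = -3 (K = -9 + (-3 + 0)*(-2) = -9 - 3*(-2) = -9 + 6 = -3)
-126 + 54*K = -126 + 54*(-3) = -126 - 162 = -288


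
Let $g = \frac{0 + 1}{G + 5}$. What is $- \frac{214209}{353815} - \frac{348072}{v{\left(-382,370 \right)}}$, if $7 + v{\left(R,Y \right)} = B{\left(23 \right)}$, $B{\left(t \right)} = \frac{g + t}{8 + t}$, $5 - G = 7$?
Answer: $\frac{233737007139}{4195235} \approx 55715.0$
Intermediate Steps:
$G = -2$ ($G = 5 - 7 = -2$)
$g = \frac{1}{3}$ ($g = \frac{0 + 1}{-2 + 5} = 1 \cdot \frac{1}{3} = \frac{1}{3} \approx 0.33333$)
$B{\left(t \right)} = \frac{\frac{1}{3} + t}{8 + t}$
$v{\left(R,Y \right)} = - \frac{581}{93}$ ($v{\left(R,Y \right)} = -7 + \frac{\frac{1}{3} + 23}{8 + 23} = -7 + \frac{1}{31} \cdot \frac{70}{3} = -7 + \frac{70}{93} = - \frac{581}{93}$)
$- \frac{214209}{353815} - \frac{348072}{v{\left(-382,370 \right)}} = - \frac{214209}{353815} - \frac{348072}{- \frac{581}{93}} = \left(-214209\right) \frac{1}{353815} - - \frac{32370696}{581} = - \frac{214209}{353815} + \frac{32370696}{581} = \frac{233737007139}{4195235}$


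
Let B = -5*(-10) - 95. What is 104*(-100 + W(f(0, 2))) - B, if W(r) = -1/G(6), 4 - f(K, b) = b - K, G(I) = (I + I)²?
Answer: -186403/18 ≈ -10356.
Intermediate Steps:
G(I) = 4*I² (G(I) = (2*I)² = 4*I²)
f(K, b) = 4 + K - b (f(K, b) = 4 - (b - K) = 4 + (K - b) = 4 + K - b)
W(r) = -1/144 (W(r) = -1/(4*6²) = -1/(4*36) = -1/144)
B = -45 (B = 50 - 95 = -45)
104*(-100 + W(f(0, 2))) - B = 104*(-100 - 1/144) - 1*(-45) = 104*(-14401/144) + 45 = -187213/18 + 45 = -186403/18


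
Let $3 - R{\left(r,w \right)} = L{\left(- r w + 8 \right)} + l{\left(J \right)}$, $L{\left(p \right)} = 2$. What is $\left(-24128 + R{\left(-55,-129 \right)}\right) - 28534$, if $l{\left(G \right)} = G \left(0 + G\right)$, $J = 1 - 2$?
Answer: $-52662$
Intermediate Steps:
$J = -1$ ($J = 1 - 2 = -1$)
$l{\left(G \right)} = G^{2}$ ($l{\left(G \right)} = G G = G^{2}$)
$R{\left(r,w \right)} = 0$ ($R{\left(r,w \right)} = 3 - \left(2 + \left(-1\right)^{2}\right) = 3 - \left(2 + 1\right) = 3 - 3 = 0$)
$\left(-24128 + R{\left(-55,-129 \right)}\right) - 28534 = \left(-24128 + 0\right) - 28534 = -24128 - 28534 = -52662$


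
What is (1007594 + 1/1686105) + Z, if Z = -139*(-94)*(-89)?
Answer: -261818384399/1686105 ≈ -1.5528e+5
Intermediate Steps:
Z = -1162874 (Z = 13066*(-89) = -1162874)
(1007594 + 1/1686105) + Z = (1007594 + 1/1686105) - 1162874 = 1698909281371/1686105 - 1162874 = -261818384399/1686105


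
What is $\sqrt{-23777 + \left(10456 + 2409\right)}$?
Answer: $4 i \sqrt{682} \approx 104.46 i$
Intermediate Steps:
$\sqrt{-23777 + \left(10456 + 2409\right)} = \sqrt{-23777 + 12865} = \sqrt{-10912} = 4 i \sqrt{682}$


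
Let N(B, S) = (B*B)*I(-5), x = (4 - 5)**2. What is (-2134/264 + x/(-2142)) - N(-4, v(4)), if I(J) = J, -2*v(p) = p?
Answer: 308089/4284 ≈ 71.916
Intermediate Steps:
v(p) = -p/2
x = 1 (x = (-1)**2 = 1)
N(B, S) = -5*B**2 (N(B, S) = (B*B)*(-5) = B**2*(-5) = -5*B**2)
(-2134/264 + x/(-2142)) - N(-4, v(4)) = (-2134/264 + 1/(-2142)) - (-5)*(-4)**2 = (-2134*1/264 + 1*(-1/2142)) - (-5)*16 = (-97/12 - 1/2142) - 1*(-80) = -34631/4284 + 80 = 308089/4284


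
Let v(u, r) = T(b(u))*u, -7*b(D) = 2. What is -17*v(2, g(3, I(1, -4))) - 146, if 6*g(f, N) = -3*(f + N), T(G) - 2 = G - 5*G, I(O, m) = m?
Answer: -1770/7 ≈ -252.86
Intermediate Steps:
b(D) = -2/7 (b(D) = -1/7*2 = -2/7)
T(G) = 2 - 4*G (T(G) = 2 + (G - 5*G) = 2 - 4*G)
g(f, N) = -N/2 - f/2 (g(f, N) = (-3*(f + N))/6 = (-3*(N + f))/6 = (-3*N - 3*f)/6 = -N/2 - f/2)
v(u, r) = 22*u/7 (v(u, r) = (2 - 4*(-2/7))*u = (2 + 8/7)*u = 22*u/7)
-17*v(2, g(3, I(1, -4))) - 146 = -374*2/7 - 146 = -17*44/7 - 146 = -748/7 - 146 = -1770/7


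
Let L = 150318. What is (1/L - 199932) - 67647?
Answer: -40221940121/150318 ≈ -2.6758e+5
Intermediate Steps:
(1/L - 199932) - 67647 = (1/150318 - 199932) - 67647 = -30053378375/150318 - 67647 = -40221940121/150318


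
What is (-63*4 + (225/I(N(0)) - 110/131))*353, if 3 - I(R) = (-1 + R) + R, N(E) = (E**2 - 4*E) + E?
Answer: -36363589/524 ≈ -69396.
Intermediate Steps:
N(E) = E**2 - 3*E
I(R) = 4 - 2*R (I(R) = 3 - ((-1 + R) + R) = 3 - (-1 + 2*R) = 3 + (1 - 2*R) = 4 - 2*R)
(-63*4 + (225/I(N(0)) - 110/131))*353 = (-63*4 + (225/(4 - 0*(-3 + 0)) - 110/131))*353 = (-252 + (225/(4 - 0*(-3)) - 110*1/131))*353 = (-252 + (225/(4 - 2*0) - 110/131))*353 = (-252 + (225/(4 + 0) - 110/131))*353 = (-252 + (225/4 - 110/131))*353 = (-252 + 29035/524)*353 = -103013/524*353 = -36363589/524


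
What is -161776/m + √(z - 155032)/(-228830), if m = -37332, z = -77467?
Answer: 40444/9333 - I*√232499/228830 ≈ 4.3334 - 0.0021072*I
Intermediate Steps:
-161776/m + √(z - 155032)/(-228830) = -161776/(-37332) + √(-77467 - 155032)/(-228830) = -161776*(-1/37332) + √(-232499)*(-1/228830) = 40444/9333 + (I*√232499)*(-1/228830) = 40444/9333 - I*√232499/228830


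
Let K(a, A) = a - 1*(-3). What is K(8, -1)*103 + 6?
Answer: 1139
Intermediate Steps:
K(a, A) = 3 + a (K(a, A) = a + 3 = 3 + a)
K(8, -1)*103 + 6 = (3 + 8)*103 + 6 = 11*103 + 6 = 1133 + 6 = 1139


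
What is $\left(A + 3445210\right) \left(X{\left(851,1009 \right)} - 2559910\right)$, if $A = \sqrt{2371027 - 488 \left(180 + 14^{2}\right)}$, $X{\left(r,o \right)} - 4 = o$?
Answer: $-8815937533370 - 2558897 \sqrt{2187539} \approx -8.8197 \cdot 10^{12}$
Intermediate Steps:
$X{\left(r,o \right)} = 4 + o$
$A = \sqrt{2187539}$ ($A = \sqrt{2371027 - 488 \left(180 + 196\right)} = \sqrt{2371027 - 183488} = \sqrt{2187539} \approx 1479.0$)
$\left(A + 3445210\right) \left(X{\left(851,1009 \right)} - 2559910\right) = \left(\sqrt{2187539} + 3445210\right) \left(\left(4 + 1009\right) - 2559910\right) = \left(3445210 + \sqrt{2187539}\right) \left(1013 - 2559910\right) = \left(3445210 + \sqrt{2187539}\right) \left(-2558897\right) = -8815937533370 - 2558897 \sqrt{2187539}$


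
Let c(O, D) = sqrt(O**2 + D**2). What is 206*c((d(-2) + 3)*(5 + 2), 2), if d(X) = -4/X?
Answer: 206*sqrt(1229) ≈ 7221.8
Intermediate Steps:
c(O, D) = sqrt(D**2 + O**2)
206*c((d(-2) + 3)*(5 + 2), 2) = 206*sqrt(2**2 + ((-4/(-2) + 3)*(5 + 2))**2) = 206*sqrt(4 + ((-4*(-1/2) + 3)*7)**2) = 206*sqrt(4 + ((2 + 3)*7)**2) = 206*sqrt(4 + (5*7)**2) = 206*sqrt(4 + 35**2) = 206*sqrt(4 + 1225) = 206*sqrt(1229)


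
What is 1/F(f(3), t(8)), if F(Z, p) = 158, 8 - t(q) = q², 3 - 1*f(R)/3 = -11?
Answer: 1/158 ≈ 0.0063291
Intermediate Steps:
f(R) = 42 (f(R) = 9 - 3*(-11) = 9 + 33 = 42)
t(q) = 8 - q²
1/F(f(3), t(8)) = 1/158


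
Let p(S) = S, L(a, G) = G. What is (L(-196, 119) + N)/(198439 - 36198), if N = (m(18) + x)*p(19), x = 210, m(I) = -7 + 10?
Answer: 4166/162241 ≈ 0.025678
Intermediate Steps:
m(I) = 3
N = 4047 (N = (3 + 210)*19 = 213*19 = 4047)
(L(-196, 119) + N)/(198439 - 36198) = (119 + 4047)/(198439 - 36198) = 4166/162241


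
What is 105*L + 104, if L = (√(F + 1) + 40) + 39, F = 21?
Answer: 8399 + 105*√22 ≈ 8891.5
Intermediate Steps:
L = 79 + √22 (L = (√(21 + 1) + 40) + 39 = (√22 + 40) + 39 = (40 + √22) + 39 = 79 + √22 ≈ 83.690)
105*L + 104 = 105*(79 + √22) + 104 = (8295 + 105*√22) + 104 = 8399 + 105*√22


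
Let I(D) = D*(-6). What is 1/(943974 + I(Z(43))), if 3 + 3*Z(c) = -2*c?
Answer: 1/944152 ≈ 1.0592e-6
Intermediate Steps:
Z(c) = -1 - 2*c/3 (Z(c) = -1 + (-2*c)/3 = -1 - 2*c/3)
I(D) = -6*D
1/(943974 + I(Z(43))) = 1/(943974 - 6*(-1 - ⅔*43)) = 1/(943974 - 6*(-1 - 86/3)) = 1/(943974 - 6*(-89/3)) = 1/(943974 + 178) = 1/944152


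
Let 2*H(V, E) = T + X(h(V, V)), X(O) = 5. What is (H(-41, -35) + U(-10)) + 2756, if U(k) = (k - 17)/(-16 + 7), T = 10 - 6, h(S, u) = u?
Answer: 5527/2 ≈ 2763.5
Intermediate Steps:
T = 4
U(k) = 17/9 - k/9 (U(k) = (-17 + k)/(-9) = (-17 + k)*(-⅑) = 17/9 - k/9)
H(V, E) = 9/2 (H(V, E) = (4 + 5)/2 = (½)*9 = 9/2)
(H(-41, -35) + U(-10)) + 2756 = (9/2 + (17/9 - ⅑*(-10))) + 2756 = (9/2 + (17/9 + 10/9)) + 2756 = (9/2 + 3) + 2756 = 15/2 + 2756 = 5527/2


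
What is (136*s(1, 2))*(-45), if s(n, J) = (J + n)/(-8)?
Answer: 2295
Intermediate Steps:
s(n, J) = -J/8 - n/8 (s(n, J) = (J + n)*(-⅛) = -J/8 - n/8)
(136*s(1, 2))*(-45) = (136*(-⅛*2 - ⅛*1))*(-45) = (136*(-¼ - ⅛))*(-45) = (136*(-3/8))*(-45) = -51*(-45) = 2295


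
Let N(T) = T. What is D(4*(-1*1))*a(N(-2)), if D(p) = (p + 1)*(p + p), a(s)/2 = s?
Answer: -96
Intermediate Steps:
a(s) = 2*s
D(p) = 2*p*(1 + p) (D(p) = (1 + p)*(2*p) = 2*p*(1 + p))
D(4*(-1*1))*a(N(-2)) = (2*(4*(-1*1))*(1 + 4*(-1*1)))*(2*(-2)) = (2*(4*(-1))*(1 + 4*(-1)))*(-4) = (2*(-4)*(1 - 4))*(-4) = (2*(-4)*(-3))*(-4) = 24*(-4) = -96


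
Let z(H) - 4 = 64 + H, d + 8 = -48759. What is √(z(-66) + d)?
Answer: I*√48765 ≈ 220.83*I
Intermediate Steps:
d = -48767 (d = -8 - 48759 = -48767)
z(H) = 68 + H (z(H) = 4 + (64 + H) = 68 + H)
√(z(-66) + d) = √((68 - 66) - 48767) = √(2 - 48767) = √(-48765) = I*√48765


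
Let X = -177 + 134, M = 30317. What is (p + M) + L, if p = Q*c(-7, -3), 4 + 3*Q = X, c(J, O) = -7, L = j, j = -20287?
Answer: 30419/3 ≈ 10140.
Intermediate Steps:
L = -20287
X = -43
Q = -47/3 (Q = -4/3 + (1/3)*(-43) = -4/3 - 43/3 = -47/3 ≈ -15.667)
p = 329/3 (p = -47/3*(-7) = 329/3 ≈ 109.67)
(p + M) + L = (329/3 + 30317) - 20287 = 91280/3 - 20287 = 30419/3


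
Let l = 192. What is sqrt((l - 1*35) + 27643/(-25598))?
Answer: sqrt(102167838314)/25598 ≈ 12.487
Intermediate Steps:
sqrt((l - 1*35) + 27643/(-25598)) = sqrt((192 - 1*35) + 27643/(-25598)) = sqrt((192 - 35) + 27643*(-1/25598)) = sqrt(157 - 27643/25598) = sqrt(3991243/25598) = sqrt(102167838314)/25598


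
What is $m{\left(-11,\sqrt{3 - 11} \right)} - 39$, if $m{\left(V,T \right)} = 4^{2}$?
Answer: $-23$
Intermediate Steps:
$m{\left(V,T \right)} = 16$
$m{\left(-11,\sqrt{3 - 11} \right)} - 39 = 16 - 39 = -23$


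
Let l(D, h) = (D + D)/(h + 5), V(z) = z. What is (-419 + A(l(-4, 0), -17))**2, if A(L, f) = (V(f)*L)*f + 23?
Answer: 18421264/25 ≈ 7.3685e+5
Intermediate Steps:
l(D, h) = 2*D/(5 + h) (l(D, h) = (2*D)/(5 + h) = 2*D/(5 + h))
A(L, f) = 23 + L*f**2 (A(L, f) = (f*L)*f + 23 = (L*f)*f + 23 = L*f**2 + 23 = 23 + L*f**2)
(-419 + A(l(-4, 0), -17))**2 = (-419 + (23 + (2*(-4)/(5 + 0))*(-17)**2))**2 = (-419 + (23 + (2*(-4)/5)*289))**2 = (-419 + (23 + (2*(-4)*(1/5))*289))**2 = (-419 + (23 - 8/5*289))**2 = (-419 + (23 - 2312/5))**2 = (-419 - 2197/5)**2 = (-4292/5)**2 = 18421264/25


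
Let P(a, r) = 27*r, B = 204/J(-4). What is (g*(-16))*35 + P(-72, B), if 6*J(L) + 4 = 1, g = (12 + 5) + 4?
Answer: -22776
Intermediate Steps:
g = 21 (g = 17 + 4 = 21)
J(L) = -½ (J(L) = -⅔ + (⅙)*1 = -⅔ + ⅙ = -½)
B = -408 (B = 204/(-½) = 204*(-2) = -408)
(g*(-16))*35 + P(-72, B) = (21*(-16))*35 + 27*(-408) = -336*35 - 11016 = -11760 - 11016 = -22776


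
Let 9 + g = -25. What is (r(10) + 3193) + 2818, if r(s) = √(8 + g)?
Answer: 6011 + I*√26 ≈ 6011.0 + 5.099*I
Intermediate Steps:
g = -34 (g = -9 - 25 = -34)
r(s) = I*√26 (r(s) = √(8 - 34) = √(-26) = I*√26)
(r(10) + 3193) + 2818 = (I*√26 + 3193) + 2818 = (3193 + I*√26) + 2818 = 6011 + I*√26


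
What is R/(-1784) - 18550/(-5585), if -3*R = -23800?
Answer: -841085/747273 ≈ -1.1255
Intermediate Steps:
R = 23800/3 (R = -1/3*(-23800) = 23800/3 ≈ 7933.3)
R/(-1784) - 18550/(-5585) = (23800/3)/(-1784) - 18550/(-5585) = (23800/3)*(-1/1784) - 18550*(-1/5585) = -2975/669 + 3710/1117 = -841085/747273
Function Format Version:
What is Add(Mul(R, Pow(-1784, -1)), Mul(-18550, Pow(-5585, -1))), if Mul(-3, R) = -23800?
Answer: Rational(-841085, 747273) ≈ -1.1255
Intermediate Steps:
R = Rational(23800, 3) (R = Mul(Rational(-1, 3), -23800) = Rational(23800, 3) ≈ 7933.3)
Add(Mul(R, Pow(-1784, -1)), Mul(-18550, Pow(-5585, -1))) = Add(Mul(Rational(23800, 3), Pow(-1784, -1)), Mul(-18550, Pow(-5585, -1))) = Add(Mul(Rational(23800, 3), Rational(-1, 1784)), Mul(-18550, Rational(-1, 5585))) = Add(Rational(-2975, 669), Rational(3710, 1117)) = Rational(-841085, 747273)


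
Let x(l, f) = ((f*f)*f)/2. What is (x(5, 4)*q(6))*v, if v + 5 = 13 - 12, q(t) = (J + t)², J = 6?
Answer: -18432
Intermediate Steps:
x(l, f) = f³/2 (x(l, f) = (f²*f)*(½) = f³*(½) = f³/2)
q(t) = (6 + t)²
v = -4 (v = -5 + (13 - 12) = -5 + 1 = -4)
(x(5, 4)*q(6))*v = (((½)*4³)*(6 + 6)²)*(-4) = (((½)*64)*12²)*(-4) = (32*144)*(-4) = 4608*(-4) = -18432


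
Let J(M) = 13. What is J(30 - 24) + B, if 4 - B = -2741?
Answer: 2758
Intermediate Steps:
B = 2745 (B = 4 - 1*(-2741) = 4 + 2741 = 2745)
J(30 - 24) + B = 13 + 2745 = 2758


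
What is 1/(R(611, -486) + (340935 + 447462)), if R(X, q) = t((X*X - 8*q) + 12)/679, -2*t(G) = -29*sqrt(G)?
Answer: 1453933365108/1146276702933809015 - 39382*sqrt(377221)/1146276702933809015 ≈ 1.2684e-6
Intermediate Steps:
t(G) = 29*sqrt(G)/2 (t(G) = -(-29)*sqrt(G)/2 = 29*sqrt(G)/2)
R(X, q) = 29*sqrt(12 + X**2 - 8*q)/1358 (R(X, q) = (29*sqrt((X*X - 8*q) + 12)/2)/679 = (29*sqrt((X**2 - 8*q) + 12)/2)*(1/679) = (29*sqrt(12 + X**2 - 8*q)/2)*(1/679) = 29*sqrt(12 + X**2 - 8*q)/1358)
1/(R(611, -486) + (340935 + 447462)) = 1/(29*sqrt(12 + 611**2 - 8*(-486))/1358 + (340935 + 447462)) = 1/(29*sqrt(12 + 373321 + 3888)/1358 + 788397) = 1/(29*sqrt(377221)/1358 + 788397) = 1/(788397 + 29*sqrt(377221)/1358)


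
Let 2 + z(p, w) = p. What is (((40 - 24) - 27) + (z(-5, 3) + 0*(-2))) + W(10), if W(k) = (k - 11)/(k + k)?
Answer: -361/20 ≈ -18.050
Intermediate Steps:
W(k) = (-11 + k)/(2*k) (W(k) = (-11 + k)/((2*k)) = (-11 + k)*(1/(2*k)) = (-11 + k)/(2*k))
z(p, w) = -2 + p
(((40 - 24) - 27) + (z(-5, 3) + 0*(-2))) + W(10) = (((40 - 24) - 27) + ((-2 - 5) + 0*(-2))) + (½)*(-11 + 10)/10 = ((16 - 27) + (-7 + 0)) + (½)*(⅒)*(-1) = (-11 - 7) - 1/20 = -18 - 1/20 = -361/20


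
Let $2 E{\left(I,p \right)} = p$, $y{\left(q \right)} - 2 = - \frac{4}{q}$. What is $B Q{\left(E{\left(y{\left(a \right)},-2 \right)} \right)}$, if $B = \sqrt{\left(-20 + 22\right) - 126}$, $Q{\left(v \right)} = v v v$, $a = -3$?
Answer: $- 2 i \sqrt{31} \approx - 11.136 i$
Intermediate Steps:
$y{\left(q \right)} = 2 - \frac{4}{q}$
$E{\left(I,p \right)} = \frac{p}{2}$
$Q{\left(v \right)} = v^{3}$ ($Q{\left(v \right)} = v^{2} v = v^{3}$)
$B = 2 i \sqrt{31}$ ($B = \sqrt{2 - 126} = \sqrt{-124} = 2 i \sqrt{31} \approx 11.136 i$)
$B Q{\left(E{\left(y{\left(a \right)},-2 \right)} \right)} = 2 i \sqrt{31} \left(\frac{1}{2} \left(-2\right)\right)^{3} = 2 i \sqrt{31} \left(-1\right)^{3} = 2 i \sqrt{31} \left(-1\right) = - 2 i \sqrt{31}$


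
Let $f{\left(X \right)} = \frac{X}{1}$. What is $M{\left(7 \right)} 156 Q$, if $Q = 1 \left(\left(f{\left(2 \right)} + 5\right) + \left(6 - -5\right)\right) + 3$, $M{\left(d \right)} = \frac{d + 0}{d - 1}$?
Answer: $3822$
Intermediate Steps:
$f{\left(X \right)} = X$ ($f{\left(X \right)} = X 1 = X$)
$M{\left(d \right)} = \frac{d}{-1 + d}$
$Q = 21$ ($Q = 1 \left(\left(2 + 5\right) + \left(6 - -5\right)\right) + 3 = 1 \left(7 + \left(6 + 5\right)\right) + 3 = 1 \left(7 + 11\right) + 3 = 1 \cdot 18 + 3 = 18 + 3 = 21$)
$M{\left(7 \right)} 156 Q = \frac{7}{-1 + 7} \cdot 156 \cdot 21 = \frac{7}{6} \cdot 156 \cdot 21 = 182 \cdot 21 = 3822$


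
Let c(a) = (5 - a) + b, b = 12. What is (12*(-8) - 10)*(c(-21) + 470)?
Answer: -53848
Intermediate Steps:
c(a) = 17 - a (c(a) = (5 - a) + 12 = 17 - a)
(12*(-8) - 10)*(c(-21) + 470) = (12*(-8) - 10)*((17 - 1*(-21)) + 470) = (-96 - 10)*((17 + 21) + 470) = -106*(38 + 470) = -106*508 = -53848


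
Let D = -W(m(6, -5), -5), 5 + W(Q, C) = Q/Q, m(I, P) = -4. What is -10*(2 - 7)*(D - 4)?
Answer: 0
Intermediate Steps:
W(Q, C) = -4 (W(Q, C) = -5 + Q/Q = -5 + 1 = -4)
D = 4 (D = -1*(-4) = 4)
-10*(2 - 7)*(D - 4) = -10*(2 - 7)*(4 - 4) = -(-50)*0 = -10*0 = 0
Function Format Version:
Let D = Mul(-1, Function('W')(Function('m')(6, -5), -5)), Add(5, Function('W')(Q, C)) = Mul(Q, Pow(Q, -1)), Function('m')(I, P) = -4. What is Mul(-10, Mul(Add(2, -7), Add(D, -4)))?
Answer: 0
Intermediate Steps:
Function('W')(Q, C) = -4 (Function('W')(Q, C) = Add(-5, Mul(Q, Pow(Q, -1))) = Add(-5, 1) = -4)
D = 4 (D = Mul(-1, -4) = 4)
Mul(-10, Mul(Add(2, -7), Add(D, -4))) = Mul(-10, Mul(Add(2, -7), Add(4, -4))) = Mul(-10, Mul(-5, 0)) = Mul(-10, 0) = 0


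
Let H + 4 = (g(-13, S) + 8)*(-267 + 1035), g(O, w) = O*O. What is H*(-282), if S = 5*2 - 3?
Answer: -38332824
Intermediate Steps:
S = 7 (S = 10 - 3 = 7)
g(O, w) = O²
H = 135932 (H = -4 + ((-13)² + 8)*(-267 + 1035) = -4 + (169 + 8)*768 = -4 + 177*768 = -4 + 135936 = 135932)
H*(-282) = 135932*(-282) = -38332824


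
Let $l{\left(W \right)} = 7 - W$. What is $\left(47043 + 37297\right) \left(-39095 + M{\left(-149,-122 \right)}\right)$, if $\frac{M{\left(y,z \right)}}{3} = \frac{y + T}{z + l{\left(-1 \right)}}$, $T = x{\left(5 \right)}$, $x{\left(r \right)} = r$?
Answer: $- \frac{62642101220}{19} \approx -3.297 \cdot 10^{9}$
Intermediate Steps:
$T = 5$
$M{\left(y,z \right)} = \frac{3 \left(5 + y\right)}{8 + z}$ ($M{\left(y,z \right)} = 3 \frac{y + 5}{z + \left(7 - -1\right)} = 3 \frac{5 + y}{z + \left(7 + 1\right)} = 3 \frac{5 + y}{z + 8} = 3 \frac{5 + y}{8 + z} = \frac{3 \left(5 + y\right)}{8 + z}$)
$\left(47043 + 37297\right) \left(-39095 + M{\left(-149,-122 \right)}\right) = \left(47043 + 37297\right) \left(-39095 + \frac{3 \left(5 - 149\right)}{8 - 122}\right) = 84340 \left(-39095 + 3 \frac{1}{-114} \left(-144\right)\right) = 84340 \left(-39095 + 3 \left(- \frac{1}{114}\right) \left(-144\right)\right) = 84340 \left(-39095 + \frac{72}{19}\right) = 84340 \left(- \frac{742733}{19}\right) = - \frac{62642101220}{19}$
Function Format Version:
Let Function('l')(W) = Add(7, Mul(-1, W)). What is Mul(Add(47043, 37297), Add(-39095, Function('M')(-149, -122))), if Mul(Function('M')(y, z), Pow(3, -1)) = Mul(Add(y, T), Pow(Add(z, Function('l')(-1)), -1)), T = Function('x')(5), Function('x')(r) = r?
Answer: Rational(-62642101220, 19) ≈ -3.2970e+9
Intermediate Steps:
T = 5
Function('M')(y, z) = Mul(3, Pow(Add(8, z), -1), Add(5, y)) (Function('M')(y, z) = Mul(3, Mul(Add(y, 5), Pow(Add(z, Add(7, Mul(-1, -1))), -1))) = Mul(3, Mul(Add(5, y), Pow(Add(z, Add(7, 1)), -1))) = Mul(3, Mul(Add(5, y), Pow(Add(z, 8), -1))) = Mul(3, Mul(Add(5, y), Pow(Add(8, z), -1))) = Mul(3, Mul(Pow(Add(8, z), -1), Add(5, y))) = Mul(3, Pow(Add(8, z), -1), Add(5, y)))
Mul(Add(47043, 37297), Add(-39095, Function('M')(-149, -122))) = Mul(Add(47043, 37297), Add(-39095, Mul(3, Pow(Add(8, -122), -1), Add(5, -149)))) = Mul(84340, Add(-39095, Mul(3, Pow(-114, -1), -144))) = Mul(84340, Add(-39095, Mul(3, Rational(-1, 114), -144))) = Mul(84340, Add(-39095, Rational(72, 19))) = Mul(84340, Rational(-742733, 19)) = Rational(-62642101220, 19)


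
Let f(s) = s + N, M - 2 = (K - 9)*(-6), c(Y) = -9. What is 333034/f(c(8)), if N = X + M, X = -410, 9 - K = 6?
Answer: -333034/381 ≈ -874.11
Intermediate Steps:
K = 3 (K = 9 - 1*6 = 9 - 6 = 3)
M = 38 (M = 2 + (3 - 9)*(-6) = 2 - 6*(-6) = 2 + 36 = 38)
N = -372 (N = -410 + 38 = -372)
f(s) = -372 + s (f(s) = s - 372 = -372 + s)
333034/f(c(8)) = 333034/(-372 - 9) = 333034/(-381) = 333034*(-1/381) = -333034/381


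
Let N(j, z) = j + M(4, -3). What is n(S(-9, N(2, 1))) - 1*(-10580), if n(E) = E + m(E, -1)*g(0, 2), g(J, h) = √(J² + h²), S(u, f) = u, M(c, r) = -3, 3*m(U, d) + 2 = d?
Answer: 10569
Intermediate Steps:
m(U, d) = -⅔ + d/3
N(j, z) = -3 + j (N(j, z) = j - 3 = -3 + j)
n(E) = -2 + E (n(E) = E + (-⅔ + (⅓)*(-1))*√(0² + 2²) = E + (-⅔ - ⅓)*√(0 + 4) = E - √4 = E - 1*2 = E - 2 = -2 + E)
n(S(-9, N(2, 1))) - 1*(-10580) = (-2 - 9) - 1*(-10580) = -11 + 10580 = 10569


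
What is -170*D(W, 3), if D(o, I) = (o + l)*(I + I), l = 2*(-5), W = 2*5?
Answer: 0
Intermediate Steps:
W = 10
l = -10
D(o, I) = 2*I*(-10 + o) (D(o, I) = (o - 10)*(I + I) = (-10 + o)*(2*I) = 2*I*(-10 + o))
-170*D(W, 3) = -340*3*(-10 + 10) = -340*3*0 = -170*0 = 0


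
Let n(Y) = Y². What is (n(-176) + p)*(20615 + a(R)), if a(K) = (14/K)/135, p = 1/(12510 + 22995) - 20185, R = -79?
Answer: 84235543419460216/378660825 ≈ 2.2246e+8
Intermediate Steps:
p = -716668424/35505 (p = 1/35505 - 20185 = -716668424/35505 ≈ -20185.)
a(K) = 14/(135*K) (a(K) = (14/K)*(1/135) = 14/(135*K))
(n(-176) + p)*(20615 + a(R)) = ((-176)² - 716668424/35505)*(20615 + (14/135)/(-79)) = (30976 - 716668424/35505)*(20615 + (14/135)*(-1/79)) = 383134456*(20615 - 14/10665)/35505 = (383134456/35505)*(219858961/10665) = 84235543419460216/378660825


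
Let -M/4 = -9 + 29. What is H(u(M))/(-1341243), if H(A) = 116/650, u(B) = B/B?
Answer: -58/435903975 ≈ -1.3306e-7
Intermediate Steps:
M = -80 (M = -4*(-9 + 29) = -4*20 = -80)
u(B) = 1
H(A) = 58/325 (H(A) = 116*(1/650) = 58/325)
H(u(M))/(-1341243) = (58/325)/(-1341243) = (58/325)*(-1/1341243) = -58/435903975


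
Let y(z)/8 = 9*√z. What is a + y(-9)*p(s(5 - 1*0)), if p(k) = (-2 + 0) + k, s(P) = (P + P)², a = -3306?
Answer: -3306 + 21168*I ≈ -3306.0 + 21168.0*I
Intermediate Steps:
s(P) = 4*P² (s(P) = (2*P)² = 4*P²)
p(k) = -2 + k
y(z) = 72*√z (y(z) = 8*(9*√z) = 72*√z)
a + y(-9)*p(s(5 - 1*0)) = -3306 + (72*√(-9))*(-2 + 4*(5 - 1*0)²) = -3306 + (72*(3*I))*(-2 + 4*(5 + 0)²) = -3306 + (216*I)*(-2 + 4*5²) = -3306 + (216*I)*(-2 + 4*25) = -3306 + (216*I)*(-2 + 100) = -3306 + (216*I)*98 = -3306 + 21168*I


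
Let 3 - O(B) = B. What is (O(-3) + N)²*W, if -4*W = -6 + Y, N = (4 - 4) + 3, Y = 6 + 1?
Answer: -81/4 ≈ -20.250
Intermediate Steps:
Y = 7
O(B) = 3 - B
N = 3 (N = 0 + 3 = 3)
W = -¼ (W = -(-6 + 7)/4 = -¼*1 = -¼ ≈ -0.25000)
(O(-3) + N)²*W = ((3 - 1*(-3)) + 3)²*(-¼) = ((3 + 3) + 3)²*(-¼) = (6 + 3)²*(-¼) = 9²*(-¼) = 81*(-¼) = -81/4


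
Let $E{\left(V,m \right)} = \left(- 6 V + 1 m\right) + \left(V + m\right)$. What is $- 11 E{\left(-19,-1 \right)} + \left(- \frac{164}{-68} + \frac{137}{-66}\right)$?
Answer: $- \frac{1147429}{1122} \approx -1022.7$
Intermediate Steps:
$E{\left(V,m \right)} = - 5 V + 2 m$ ($E{\left(V,m \right)} = \left(- 6 V + m\right) + \left(V + m\right) = \left(m - 6 V\right) + \left(V + m\right) = - 5 V + 2 m$)
$- 11 E{\left(-19,-1 \right)} + \left(- \frac{164}{-68} + \frac{137}{-66}\right) = - 11 \left(\left(-5\right) \left(-19\right) + 2 \left(-1\right)\right) + \left(- \frac{164}{-68} + \frac{137}{-66}\right) = - 11 \left(95 - 2\right) + \left(\left(-164\right) \left(- \frac{1}{68}\right) + 137 \left(- \frac{1}{66}\right)\right) = \left(-11\right) 93 + \left(\frac{41}{17} - \frac{137}{66}\right) = -1023 + \frac{377}{1122} = - \frac{1147429}{1122}$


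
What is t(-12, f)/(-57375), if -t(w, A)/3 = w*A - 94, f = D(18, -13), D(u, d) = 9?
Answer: -202/19125 ≈ -0.010562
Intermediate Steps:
f = 9
t(w, A) = 282 - 3*A*w (t(w, A) = -3*(w*A - 94) = -3*(A*w - 94) = -3*(-94 + A*w) = 282 - 3*A*w)
t(-12, f)/(-57375) = (282 - 3*9*(-12))/(-57375) = (282 + 324)*(-1/57375) = 606*(-1/57375) = -202/19125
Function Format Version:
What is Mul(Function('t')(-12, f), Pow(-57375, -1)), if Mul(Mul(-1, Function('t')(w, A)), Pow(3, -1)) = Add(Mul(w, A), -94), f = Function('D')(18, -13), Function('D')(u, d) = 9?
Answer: Rational(-202, 19125) ≈ -0.010562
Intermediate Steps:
f = 9
Function('t')(w, A) = Add(282, Mul(-3, A, w)) (Function('t')(w, A) = Mul(-3, Add(Mul(w, A), -94)) = Mul(-3, Add(Mul(A, w), -94)) = Mul(-3, Add(-94, Mul(A, w))) = Add(282, Mul(-3, A, w)))
Mul(Function('t')(-12, f), Pow(-57375, -1)) = Mul(Add(282, Mul(-3, 9, -12)), Pow(-57375, -1)) = Mul(Add(282, 324), Rational(-1, 57375)) = Mul(606, Rational(-1, 57375)) = Rational(-202, 19125)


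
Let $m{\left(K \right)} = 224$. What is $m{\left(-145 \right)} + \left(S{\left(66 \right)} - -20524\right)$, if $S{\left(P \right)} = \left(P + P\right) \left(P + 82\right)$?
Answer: $40284$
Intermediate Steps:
$S{\left(P \right)} = 2 P \left(82 + P\right)$
$m{\left(-145 \right)} + \left(S{\left(66 \right)} - -20524\right) = 224 + \left(2 \cdot 66 \left(82 + 66\right) - -20524\right) = 224 + \left(2 \cdot 66 \cdot 148 + 20524\right) = 224 + \left(19536 + 20524\right) = 224 + 40060 = 40284$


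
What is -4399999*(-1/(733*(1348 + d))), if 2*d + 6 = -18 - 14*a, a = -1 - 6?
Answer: 4399999/1015205 ≈ 4.3341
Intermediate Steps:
a = -7
d = 37 (d = -3 + (-18 - 14*(-7))/2 = -3 + (-18 + 98)/2 = -3 + (1/2)*80 = -3 + 40 = 37)
-4399999*(-1/(733*(1348 + d))) = -4399999*(-1/(733*(1348 + 37))) = -4399999/((-733*1385)) = -4399999/(-1015205) = -4399999*(-1/1015205) = 4399999/1015205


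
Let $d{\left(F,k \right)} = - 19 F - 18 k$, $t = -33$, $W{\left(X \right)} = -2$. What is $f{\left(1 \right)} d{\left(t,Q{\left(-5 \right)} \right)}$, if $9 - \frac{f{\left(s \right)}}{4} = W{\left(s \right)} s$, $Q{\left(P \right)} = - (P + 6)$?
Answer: $28380$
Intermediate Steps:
$Q{\left(P \right)} = -6 - P$ ($Q{\left(P \right)} = - (6 + P) = -6 - P$)
$f{\left(s \right)} = 36 + 8 s$ ($f{\left(s \right)} = 36 - 4 \left(- 2 s\right) = 36 + 8 s$)
$f{\left(1 \right)} d{\left(t,Q{\left(-5 \right)} \right)} = \left(36 + 8 \cdot 1\right) \left(\left(-19\right) \left(-33\right) - 18 \left(-6 - -5\right)\right) = \left(36 + 8\right) \left(627 - 18 \left(-6 + 5\right)\right) = 44 \left(627 - -18\right) = 44 \left(627 + 18\right) = 44 \cdot 645 = 28380$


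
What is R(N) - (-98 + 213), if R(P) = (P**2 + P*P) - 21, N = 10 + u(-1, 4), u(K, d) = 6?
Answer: 376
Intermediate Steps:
N = 16 (N = 10 + 6 = 16)
R(P) = -21 + 2*P**2 (R(P) = (P**2 + P**2) - 21 = 2*P**2 - 21 = -21 + 2*P**2)
R(N) - (-98 + 213) = (-21 + 2*16**2) - (-98 + 213) = (-21 + 2*256) - 1*115 = (-21 + 512) - 115 = 491 - 115 = 376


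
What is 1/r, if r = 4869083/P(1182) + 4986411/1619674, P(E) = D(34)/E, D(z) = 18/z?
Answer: 4859022/52822619191592749 ≈ 9.1988e-11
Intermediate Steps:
P(E) = 9/(17*E) (P(E) = (18/34)/E = (18*(1/34))/E = 9/(17*E))
r = 52822619191592749/4859022 (r = 4869083/(((9/17)/1182)) + 4986411/1619674 = 4869083/(((9/17)*(1/1182))) + 4986411*(1/1619674) = 4869083/(3/6698) + 4986411/1619674 = 4869083*(6698/3) + 4986411/1619674 = 32613117934/3 + 4986411/1619674 = 52822619191592749/4859022 ≈ 1.0871e+10)
1/r = 1/(52822619191592749/4859022) = 4859022/52822619191592749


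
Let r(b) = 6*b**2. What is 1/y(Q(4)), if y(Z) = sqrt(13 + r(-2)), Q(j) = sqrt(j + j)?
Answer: sqrt(37)/37 ≈ 0.16440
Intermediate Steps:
Q(j) = sqrt(2)*sqrt(j) (Q(j) = sqrt(2*j) = sqrt(2)*sqrt(j))
y(Z) = sqrt(37) (y(Z) = sqrt(13 + 6*(-2)**2) = sqrt(13 + 6*4) = sqrt(13 + 24) = sqrt(37))
1/y(Q(4)) = 1/(sqrt(37)) = sqrt(37)/37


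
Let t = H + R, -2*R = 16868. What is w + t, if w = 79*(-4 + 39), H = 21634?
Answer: 15965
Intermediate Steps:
R = -8434 (R = -½*16868 = -8434)
t = 13200 (t = 21634 - 8434 = 13200)
w = 2765 (w = 79*35 = 2765)
w + t = 2765 + 13200 = 15965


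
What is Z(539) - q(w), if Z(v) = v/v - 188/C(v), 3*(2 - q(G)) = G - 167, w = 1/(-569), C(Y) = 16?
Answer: -467153/6828 ≈ -68.417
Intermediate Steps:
w = -1/569 ≈ -0.0017575
q(G) = 173/3 - G/3 (q(G) = 2 - (G - 167)/3 = 2 - (-167 + G)/3 = 2 + (167/3 - G/3) = 173/3 - G/3)
Z(v) = -43/4 (Z(v) = v/v - 188/16 = 1 - 188*1/16 = 1 - 47/4 = -43/4)
Z(539) - q(w) = -43/4 - (173/3 - ⅓*(-1/569)) = -43/4 - (173/3 + 1/1707) = -43/4 - 1*98438/1707 = -43/4 - 98438/1707 = -467153/6828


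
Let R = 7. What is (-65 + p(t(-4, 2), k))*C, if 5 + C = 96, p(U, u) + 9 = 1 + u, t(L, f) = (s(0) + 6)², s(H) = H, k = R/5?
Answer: -32578/5 ≈ -6515.6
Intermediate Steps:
k = 7/5 ≈ 1.4000
t(L, f) = 36 (t(L, f) = (0 + 6)² = 6² = 36)
p(U, u) = -8 + u (p(U, u) = -9 + (1 + u) = -8 + u)
C = 91 (C = -5 + 96 = 91)
(-65 + p(t(-4, 2), k))*C = (-65 + (-8 + 7/5))*91 = (-65 - 33/5)*91 = -358/5*91 = -32578/5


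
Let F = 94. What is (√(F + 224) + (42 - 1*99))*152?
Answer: -8664 + 152*√318 ≈ -5953.5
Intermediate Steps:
(√(F + 224) + (42 - 1*99))*152 = (√(94 + 224) + (42 - 1*99))*152 = (√318 + (42 - 99))*152 = (√318 - 57)*152 = (-57 + √318)*152 = -8664 + 152*√318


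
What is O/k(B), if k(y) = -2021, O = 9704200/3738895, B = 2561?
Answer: -1940840/1511261359 ≈ -0.0012843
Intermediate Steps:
O = 1940840/747779 (O = 9704200*(1/3738895) = 1940840/747779 ≈ 2.5955)
O/k(B) = (1940840/747779)/(-2021) = (1940840/747779)*(-1/2021) = -1940840/1511261359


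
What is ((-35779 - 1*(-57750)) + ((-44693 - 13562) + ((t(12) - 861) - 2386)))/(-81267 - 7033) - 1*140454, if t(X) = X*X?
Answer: -12402048813/88300 ≈ -1.4045e+5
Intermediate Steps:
t(X) = X**2
((-35779 - 1*(-57750)) + ((-44693 - 13562) + ((t(12) - 861) - 2386)))/(-81267 - 7033) - 1*140454 = ((-35779 - 1*(-57750)) + ((-44693 - 13562) + ((12**2 - 861) - 2386)))/(-81267 - 7033) - 1*140454 = ((-35779 + 57750) + (-58255 + ((144 - 861) - 2386)))/(-88300) - 140454 = (21971 + (-58255 + (-717 - 2386)))*(-1/88300) - 140454 = (21971 + (-58255 - 3103))*(-1/88300) - 140454 = (21971 - 61358)*(-1/88300) - 140454 = -39387*(-1/88300) - 140454 = 39387/88300 - 140454 = -12402048813/88300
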